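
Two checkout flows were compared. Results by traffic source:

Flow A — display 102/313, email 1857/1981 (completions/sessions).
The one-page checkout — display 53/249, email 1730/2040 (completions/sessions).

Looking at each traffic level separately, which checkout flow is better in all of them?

Display: Flow A 102/313 = 32.6%, the one-page checkout 53/249 = 21.3% → Flow A
Email: Flow A 1857/1981 = 93.7%, the one-page checkout 1730/2040 = 84.8% → Flow A
Flow A has the higher rate in both groups.

Flow A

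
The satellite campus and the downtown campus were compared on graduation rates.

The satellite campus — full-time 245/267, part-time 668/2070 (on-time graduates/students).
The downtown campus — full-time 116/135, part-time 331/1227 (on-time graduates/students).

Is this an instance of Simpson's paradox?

Full-time: the satellite campus 245/267 = 91.8%, the downtown campus 116/135 = 85.9% → the satellite campus
Part-time: the satellite campus 668/2070 = 32.3%, the downtown campus 331/1227 = 27.0% → the satellite campus
Overall: the satellite campus 913/2337 = 39.1%, the downtown campus 447/1362 = 32.8% → the satellite campus
The satellite campus wins overall and in every enrollment group — no reversal.

No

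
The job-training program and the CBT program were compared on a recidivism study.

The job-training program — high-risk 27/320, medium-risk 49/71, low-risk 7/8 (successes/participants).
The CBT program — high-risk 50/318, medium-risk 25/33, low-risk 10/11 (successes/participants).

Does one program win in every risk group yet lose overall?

High-risk: the job-training program 27/320 = 8.4%, the CBT program 50/318 = 15.7% → the CBT program
Medium-risk: the job-training program 49/71 = 69.0%, the CBT program 25/33 = 75.8% → the CBT program
Low-risk: the job-training program 7/8 = 87.5%, the CBT program 10/11 = 90.9% → the CBT program
Overall: the job-training program 83/399 = 20.8%, the CBT program 85/362 = 23.5% → the CBT program
The CBT program wins overall and in every risk group — no reversal.

No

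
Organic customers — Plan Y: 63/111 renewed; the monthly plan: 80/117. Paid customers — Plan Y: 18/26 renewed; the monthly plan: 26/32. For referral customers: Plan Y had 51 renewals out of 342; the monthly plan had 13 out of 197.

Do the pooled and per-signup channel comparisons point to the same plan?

No

Organic: Plan Y 63/111 = 56.8%, the monthly plan 80/117 = 68.4% → the monthly plan
Paid: Plan Y 18/26 = 69.2%, the monthly plan 26/32 = 81.2% → the monthly plan
Referral: Plan Y 51/342 = 14.9%, the monthly plan 13/197 = 6.6% → Plan Y
Overall: Plan Y 132/479 = 27.6%, the monthly plan 119/346 = 34.4% → the monthly plan
Neither sweeps: Plan Y wins 1 of 3 groups, the monthly plan wins 2. The monthly plan wins overall but not every group — no Simpson reversal.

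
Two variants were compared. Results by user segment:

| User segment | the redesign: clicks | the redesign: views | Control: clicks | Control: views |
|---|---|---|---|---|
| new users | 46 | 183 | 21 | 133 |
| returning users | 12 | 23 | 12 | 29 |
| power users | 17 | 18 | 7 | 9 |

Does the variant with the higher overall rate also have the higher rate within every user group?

Yes

New users: the redesign 46/183 = 25.1%, Control 21/133 = 15.8% → the redesign
Returning users: the redesign 12/23 = 52.2%, Control 12/29 = 41.4% → the redesign
Power users: the redesign 17/18 = 94.4%, Control 7/9 = 77.8% → the redesign
Overall: the redesign 75/224 = 33.5%, Control 40/171 = 23.4% → the redesign
The redesign wins overall and in every user group — no reversal.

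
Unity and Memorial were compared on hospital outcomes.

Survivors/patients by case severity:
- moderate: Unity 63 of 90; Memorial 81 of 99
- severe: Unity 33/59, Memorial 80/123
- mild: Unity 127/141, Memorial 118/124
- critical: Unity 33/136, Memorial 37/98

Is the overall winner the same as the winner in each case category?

Moderate: Unity 63/90 = 70.0%, Memorial 81/99 = 81.8% → Memorial
Severe: Unity 33/59 = 55.9%, Memorial 80/123 = 65.0% → Memorial
Mild: Unity 127/141 = 90.1%, Memorial 118/124 = 95.2% → Memorial
Critical: Unity 33/136 = 24.3%, Memorial 37/98 = 37.8% → Memorial
Overall: Unity 256/426 = 60.1%, Memorial 316/444 = 71.2% → Memorial
Memorial wins overall and in every case group — no reversal.

Yes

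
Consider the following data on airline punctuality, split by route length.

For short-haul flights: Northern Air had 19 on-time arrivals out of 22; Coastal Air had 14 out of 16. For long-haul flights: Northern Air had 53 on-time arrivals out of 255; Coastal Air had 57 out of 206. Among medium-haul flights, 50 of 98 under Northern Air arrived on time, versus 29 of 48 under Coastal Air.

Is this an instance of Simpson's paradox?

Short-haul: Northern Air 19/22 = 86.4%, Coastal Air 14/16 = 87.5% → Coastal Air
Long-haul: Northern Air 53/255 = 20.8%, Coastal Air 57/206 = 27.7% → Coastal Air
Medium-haul: Northern Air 50/98 = 51.0%, Coastal Air 29/48 = 60.4% → Coastal Air
Overall: Northern Air 122/375 = 32.5%, Coastal Air 100/270 = 37.0% → Coastal Air
Coastal Air wins overall and in every route group — no reversal.

No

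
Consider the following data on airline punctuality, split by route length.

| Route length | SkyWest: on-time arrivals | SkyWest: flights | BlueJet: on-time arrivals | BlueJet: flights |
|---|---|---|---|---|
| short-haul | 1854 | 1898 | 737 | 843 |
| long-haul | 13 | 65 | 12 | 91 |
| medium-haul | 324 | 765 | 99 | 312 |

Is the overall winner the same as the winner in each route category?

Short-haul: SkyWest 1854/1898 = 97.7%, BlueJet 737/843 = 87.4% → SkyWest
Long-haul: SkyWest 13/65 = 20.0%, BlueJet 12/91 = 13.2% → SkyWest
Medium-haul: SkyWest 324/765 = 42.4%, BlueJet 99/312 = 31.7% → SkyWest
Overall: SkyWest 2191/2728 = 80.3%, BlueJet 848/1246 = 68.1% → SkyWest
SkyWest wins overall and in every route group — no reversal.

Yes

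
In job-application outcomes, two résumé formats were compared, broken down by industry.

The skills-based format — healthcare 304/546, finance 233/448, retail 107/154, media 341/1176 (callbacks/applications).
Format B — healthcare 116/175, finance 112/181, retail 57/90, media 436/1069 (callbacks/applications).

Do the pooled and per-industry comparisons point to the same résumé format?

No

Healthcare: the skills-based format 304/546 = 55.7%, Format B 116/175 = 66.3% → Format B
Finance: the skills-based format 233/448 = 52.0%, Format B 112/181 = 61.9% → Format B
Retail: the skills-based format 107/154 = 69.5%, Format B 57/90 = 63.3% → the skills-based format
Media: the skills-based format 341/1176 = 29.0%, Format B 436/1069 = 40.8% → Format B
Overall: the skills-based format 985/2324 = 42.4%, Format B 721/1515 = 47.6% → Format B
Neither sweeps: the skills-based format wins 1 of 4 groups, Format B wins 3. Format B wins overall but not every group — no Simpson reversal.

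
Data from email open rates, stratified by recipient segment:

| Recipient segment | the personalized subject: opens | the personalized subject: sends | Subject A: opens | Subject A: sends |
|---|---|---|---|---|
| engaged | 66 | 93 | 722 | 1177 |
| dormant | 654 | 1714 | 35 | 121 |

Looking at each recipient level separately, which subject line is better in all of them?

Engaged: the personalized subject 66/93 = 71.0%, Subject A 722/1177 = 61.3% → the personalized subject
Dormant: the personalized subject 654/1714 = 38.2%, Subject A 35/121 = 28.9% → the personalized subject
The personalized subject has the higher rate in both groups.

the personalized subject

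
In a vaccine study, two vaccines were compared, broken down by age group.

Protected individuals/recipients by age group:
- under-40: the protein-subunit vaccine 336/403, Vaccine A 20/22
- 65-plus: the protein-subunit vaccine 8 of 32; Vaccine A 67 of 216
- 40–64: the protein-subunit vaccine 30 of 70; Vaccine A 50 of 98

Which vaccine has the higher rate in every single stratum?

Vaccine A

Under-40: the protein-subunit vaccine 336/403 = 83.4%, Vaccine A 20/22 = 90.9% → Vaccine A
65-plus: the protein-subunit vaccine 8/32 = 25.0%, Vaccine A 67/216 = 31.0% → Vaccine A
40–64: the protein-subunit vaccine 30/70 = 42.9%, Vaccine A 50/98 = 51.0% → Vaccine A
Vaccine A has the higher rate in all 3 groups.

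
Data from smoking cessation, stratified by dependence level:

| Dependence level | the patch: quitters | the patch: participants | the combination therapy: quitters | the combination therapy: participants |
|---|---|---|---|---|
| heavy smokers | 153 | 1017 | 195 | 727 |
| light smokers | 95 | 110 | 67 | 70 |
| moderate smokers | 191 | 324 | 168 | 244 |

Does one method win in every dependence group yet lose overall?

Heavy smokers: the patch 153/1017 = 15.0%, the combination therapy 195/727 = 26.8% → the combination therapy
Light smokers: the patch 95/110 = 86.4%, the combination therapy 67/70 = 95.7% → the combination therapy
Moderate smokers: the patch 191/324 = 59.0%, the combination therapy 168/244 = 68.9% → the combination therapy
Overall: the patch 439/1451 = 30.3%, the combination therapy 430/1041 = 41.3% → the combination therapy
The combination therapy wins overall and in every dependence group — no reversal.

No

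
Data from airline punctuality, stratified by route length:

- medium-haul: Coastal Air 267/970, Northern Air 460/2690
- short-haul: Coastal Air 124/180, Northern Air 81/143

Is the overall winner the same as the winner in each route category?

Yes

Medium-haul: Coastal Air 267/970 = 27.5%, Northern Air 460/2690 = 17.1% → Coastal Air
Short-haul: Coastal Air 124/180 = 68.9%, Northern Air 81/143 = 56.6% → Coastal Air
Overall: Coastal Air 391/1150 = 34.0%, Northern Air 541/2833 = 19.1% → Coastal Air
Coastal Air wins overall and in every route group — no reversal.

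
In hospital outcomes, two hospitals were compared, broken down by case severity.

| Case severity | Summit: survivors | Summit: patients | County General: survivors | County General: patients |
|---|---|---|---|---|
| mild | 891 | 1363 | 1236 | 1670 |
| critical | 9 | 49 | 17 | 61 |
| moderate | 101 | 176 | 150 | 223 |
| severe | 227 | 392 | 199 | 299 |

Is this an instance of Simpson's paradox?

Mild: Summit 891/1363 = 65.4%, County General 1236/1670 = 74.0% → County General
Critical: Summit 9/49 = 18.4%, County General 17/61 = 27.9% → County General
Moderate: Summit 101/176 = 57.4%, County General 150/223 = 67.3% → County General
Severe: Summit 227/392 = 57.9%, County General 199/299 = 66.6% → County General
Overall: Summit 1228/1980 = 62.0%, County General 1602/2253 = 71.1% → County General
County General wins overall and in every case group — no reversal.

No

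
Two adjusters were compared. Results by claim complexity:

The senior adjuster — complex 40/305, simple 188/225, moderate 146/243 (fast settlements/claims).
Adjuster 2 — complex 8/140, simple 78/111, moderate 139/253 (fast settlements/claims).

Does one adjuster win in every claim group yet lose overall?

Complex: the senior adjuster 40/305 = 13.1%, Adjuster 2 8/140 = 5.7% → the senior adjuster
Simple: the senior adjuster 188/225 = 83.6%, Adjuster 2 78/111 = 70.3% → the senior adjuster
Moderate: the senior adjuster 146/243 = 60.1%, Adjuster 2 139/253 = 54.9% → the senior adjuster
Overall: the senior adjuster 374/773 = 48.4%, Adjuster 2 225/504 = 44.6% → the senior adjuster
The senior adjuster wins overall and in every claim group — no reversal.

No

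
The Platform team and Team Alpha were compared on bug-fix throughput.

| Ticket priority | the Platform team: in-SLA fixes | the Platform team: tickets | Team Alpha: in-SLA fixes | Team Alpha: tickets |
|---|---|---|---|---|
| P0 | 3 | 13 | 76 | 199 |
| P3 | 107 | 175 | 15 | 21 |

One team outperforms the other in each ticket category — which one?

Team Alpha

P0: the Platform team 3/13 = 23.1%, Team Alpha 76/199 = 38.2% → Team Alpha
P3: the Platform team 107/175 = 61.1%, Team Alpha 15/21 = 71.4% → Team Alpha
Team Alpha has the higher rate in both groups.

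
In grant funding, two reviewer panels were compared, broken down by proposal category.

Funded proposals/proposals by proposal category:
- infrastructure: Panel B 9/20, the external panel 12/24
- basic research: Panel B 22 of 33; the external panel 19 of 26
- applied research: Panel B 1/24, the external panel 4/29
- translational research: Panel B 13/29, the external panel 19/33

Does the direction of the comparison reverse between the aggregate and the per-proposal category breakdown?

Infrastructure: Panel B 9/20 = 45.0%, the external panel 12/24 = 50.0% → the external panel
Basic research: Panel B 22/33 = 66.7%, the external panel 19/26 = 73.1% → the external panel
Applied research: Panel B 1/24 = 4.2%, the external panel 4/29 = 13.8% → the external panel
Translational research: Panel B 13/29 = 44.8%, the external panel 19/33 = 57.6% → the external panel
Overall: Panel B 45/106 = 42.5%, the external panel 54/112 = 48.2% → the external panel
The external panel wins overall and in every proposal group — no reversal.

No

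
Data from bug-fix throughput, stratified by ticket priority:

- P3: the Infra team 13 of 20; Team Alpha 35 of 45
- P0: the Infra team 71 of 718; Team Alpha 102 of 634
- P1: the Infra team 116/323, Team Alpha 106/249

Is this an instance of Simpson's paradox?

P3: the Infra team 13/20 = 65.0%, Team Alpha 35/45 = 77.8% → Team Alpha
P0: the Infra team 71/718 = 9.9%, Team Alpha 102/634 = 16.1% → Team Alpha
P1: the Infra team 116/323 = 35.9%, Team Alpha 106/249 = 42.6% → Team Alpha
Overall: the Infra team 200/1061 = 18.9%, Team Alpha 243/928 = 26.2% → Team Alpha
Team Alpha wins overall and in every ticket group — no reversal.

No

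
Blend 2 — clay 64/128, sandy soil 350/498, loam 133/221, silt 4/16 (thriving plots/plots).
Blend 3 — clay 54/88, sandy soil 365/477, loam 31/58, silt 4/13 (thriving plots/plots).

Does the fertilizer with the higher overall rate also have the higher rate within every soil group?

Clay: Blend 2 64/128 = 50.0%, Blend 3 54/88 = 61.4% → Blend 3
Sandy soil: Blend 2 350/498 = 70.3%, Blend 3 365/477 = 76.5% → Blend 3
Loam: Blend 2 133/221 = 60.2%, Blend 3 31/58 = 53.4% → Blend 2
Silt: Blend 2 4/16 = 25.0%, Blend 3 4/13 = 30.8% → Blend 3
Overall: Blend 2 551/863 = 63.8%, Blend 3 454/636 = 71.4% → Blend 3
Neither sweeps: Blend 2 wins 1 of 4 groups, Blend 3 wins 3. Blend 3 wins overall but not every group — no Simpson reversal.

No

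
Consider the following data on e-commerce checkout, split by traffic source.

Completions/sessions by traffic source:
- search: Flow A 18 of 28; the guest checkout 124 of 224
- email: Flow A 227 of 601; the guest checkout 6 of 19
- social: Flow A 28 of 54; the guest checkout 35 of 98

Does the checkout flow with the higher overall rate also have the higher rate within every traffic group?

Search: Flow A 18/28 = 64.3%, the guest checkout 124/224 = 55.4% → Flow A
Email: Flow A 227/601 = 37.8%, the guest checkout 6/19 = 31.6% → Flow A
Social: Flow A 28/54 = 51.9%, the guest checkout 35/98 = 35.7% → Flow A
Overall: Flow A 273/683 = 40.0%, the guest checkout 165/341 = 48.4% → the guest checkout
Flow A wins each traffic group but the guest checkout wins overall — the comparison reverses. Flow A's sessions skew toward email, which has a lower base rate.

No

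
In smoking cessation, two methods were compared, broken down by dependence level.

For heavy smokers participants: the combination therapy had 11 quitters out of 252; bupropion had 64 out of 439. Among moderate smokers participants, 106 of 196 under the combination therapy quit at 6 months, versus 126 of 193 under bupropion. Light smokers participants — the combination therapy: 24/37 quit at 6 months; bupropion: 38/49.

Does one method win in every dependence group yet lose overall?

Heavy smokers: the combination therapy 11/252 = 4.4%, bupropion 64/439 = 14.6% → bupropion
Moderate smokers: the combination therapy 106/196 = 54.1%, bupropion 126/193 = 65.3% → bupropion
Light smokers: the combination therapy 24/37 = 64.9%, bupropion 38/49 = 77.6% → bupropion
Overall: the combination therapy 141/485 = 29.1%, bupropion 228/681 = 33.5% → bupropion
Bupropion wins overall and in every dependence group — no reversal.

No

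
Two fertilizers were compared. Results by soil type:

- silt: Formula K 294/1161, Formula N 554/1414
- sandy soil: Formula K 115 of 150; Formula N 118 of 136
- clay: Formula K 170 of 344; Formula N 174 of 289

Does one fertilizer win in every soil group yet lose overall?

No

Silt: Formula K 294/1161 = 25.3%, Formula N 554/1414 = 39.2% → Formula N
Sandy soil: Formula K 115/150 = 76.7%, Formula N 118/136 = 86.8% → Formula N
Clay: Formula K 170/344 = 49.4%, Formula N 174/289 = 60.2% → Formula N
Overall: Formula K 579/1655 = 35.0%, Formula N 846/1839 = 46.0% → Formula N
Formula N wins overall and in every soil group — no reversal.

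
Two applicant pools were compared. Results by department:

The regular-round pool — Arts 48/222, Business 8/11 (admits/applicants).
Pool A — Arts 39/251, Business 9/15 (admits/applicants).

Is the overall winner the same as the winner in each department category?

Yes

Arts: the regular-round pool 48/222 = 21.6%, Pool A 39/251 = 15.5% → the regular-round pool
Business: the regular-round pool 8/11 = 72.7%, Pool A 9/15 = 60.0% → the regular-round pool
Overall: the regular-round pool 56/233 = 24.0%, Pool A 48/266 = 18.0% → the regular-round pool
The regular-round pool wins overall and in every department group — no reversal.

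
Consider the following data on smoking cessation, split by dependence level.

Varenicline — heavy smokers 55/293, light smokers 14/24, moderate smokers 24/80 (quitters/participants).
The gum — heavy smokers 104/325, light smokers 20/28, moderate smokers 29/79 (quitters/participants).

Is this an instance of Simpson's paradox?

No

Heavy smokers: varenicline 55/293 = 18.8%, the gum 104/325 = 32.0% → the gum
Light smokers: varenicline 14/24 = 58.3%, the gum 20/28 = 71.4% → the gum
Moderate smokers: varenicline 24/80 = 30.0%, the gum 29/79 = 36.7% → the gum
Overall: varenicline 93/397 = 23.4%, the gum 153/432 = 35.4% → the gum
The gum wins overall and in every dependence group — no reversal.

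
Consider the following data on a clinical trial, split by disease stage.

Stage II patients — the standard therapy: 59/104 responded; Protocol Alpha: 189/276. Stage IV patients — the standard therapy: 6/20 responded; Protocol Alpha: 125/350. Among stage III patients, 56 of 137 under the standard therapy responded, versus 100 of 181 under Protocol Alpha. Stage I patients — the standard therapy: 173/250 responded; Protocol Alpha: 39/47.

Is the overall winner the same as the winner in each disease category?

No

Stage II: the standard therapy 59/104 = 56.7%, Protocol Alpha 189/276 = 68.5% → Protocol Alpha
Stage IV: the standard therapy 6/20 = 30.0%, Protocol Alpha 125/350 = 35.7% → Protocol Alpha
Stage III: the standard therapy 56/137 = 40.9%, Protocol Alpha 100/181 = 55.2% → Protocol Alpha
Stage I: the standard therapy 173/250 = 69.2%, Protocol Alpha 39/47 = 83.0% → Protocol Alpha
Overall: the standard therapy 294/511 = 57.5%, Protocol Alpha 453/854 = 53.0% → the standard therapy
Protocol Alpha wins each disease group but the standard therapy wins overall — the comparison reverses. Protocol Alpha's patients skew toward stage IV, which has a lower base rate.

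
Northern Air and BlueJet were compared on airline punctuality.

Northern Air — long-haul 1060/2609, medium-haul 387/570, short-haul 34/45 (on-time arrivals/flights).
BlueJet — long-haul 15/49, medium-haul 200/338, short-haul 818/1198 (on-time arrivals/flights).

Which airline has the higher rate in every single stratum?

Northern Air

Long-haul: Northern Air 1060/2609 = 40.6%, BlueJet 15/49 = 30.6% → Northern Air
Medium-haul: Northern Air 387/570 = 67.9%, BlueJet 200/338 = 59.2% → Northern Air
Short-haul: Northern Air 34/45 = 75.6%, BlueJet 818/1198 = 68.3% → Northern Air
Northern Air has the higher rate in all 3 groups.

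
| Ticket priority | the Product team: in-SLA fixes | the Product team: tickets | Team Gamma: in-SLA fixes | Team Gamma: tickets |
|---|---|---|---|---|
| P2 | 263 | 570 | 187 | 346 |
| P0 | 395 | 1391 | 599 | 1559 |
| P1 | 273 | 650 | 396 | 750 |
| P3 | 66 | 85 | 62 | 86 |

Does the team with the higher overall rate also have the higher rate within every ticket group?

P2: the Product team 263/570 = 46.1%, Team Gamma 187/346 = 54.0% → Team Gamma
P0: the Product team 395/1391 = 28.4%, Team Gamma 599/1559 = 38.4% → Team Gamma
P1: the Product team 273/650 = 42.0%, Team Gamma 396/750 = 52.8% → Team Gamma
P3: the Product team 66/85 = 77.6%, Team Gamma 62/86 = 72.1% → the Product team
Overall: the Product team 997/2696 = 37.0%, Team Gamma 1244/2741 = 45.4% → Team Gamma
Neither sweeps: the Product team wins 1 of 4 groups, Team Gamma wins 3. Team Gamma wins overall but not every group — no Simpson reversal.

No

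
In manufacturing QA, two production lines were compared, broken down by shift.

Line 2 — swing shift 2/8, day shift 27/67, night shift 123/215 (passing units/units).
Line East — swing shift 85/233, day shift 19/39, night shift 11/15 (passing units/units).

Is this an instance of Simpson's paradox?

Swing shift: Line 2 2/8 = 25.0%, Line East 85/233 = 36.5% → Line East
Day shift: Line 2 27/67 = 40.3%, Line East 19/39 = 48.7% → Line East
Night shift: Line 2 123/215 = 57.2%, Line East 11/15 = 73.3% → Line East
Overall: Line 2 152/290 = 52.4%, Line East 115/287 = 40.1% → Line 2
Line East wins each shift group but Line 2 wins overall — the comparison reverses. Line East's units skew toward swing shift, which has a lower base rate.

Yes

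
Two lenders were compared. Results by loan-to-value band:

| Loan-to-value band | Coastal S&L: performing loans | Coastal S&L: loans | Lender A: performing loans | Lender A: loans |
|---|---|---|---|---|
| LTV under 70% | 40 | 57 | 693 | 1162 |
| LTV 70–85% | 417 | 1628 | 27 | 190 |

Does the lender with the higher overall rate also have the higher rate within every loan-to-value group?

No

LTV under 70%: Coastal S&L 40/57 = 70.2%, Lender A 693/1162 = 59.6% → Coastal S&L
LTV 70–85%: Coastal S&L 417/1628 = 25.6%, Lender A 27/190 = 14.2% → Coastal S&L
Overall: Coastal S&L 457/1685 = 27.1%, Lender A 720/1352 = 53.3% → Lender A
Coastal S&L wins each loan-to-value group but Lender A wins overall — the comparison reverses. Coastal S&L's loans skew toward LTV 70–85%, which has a lower base rate.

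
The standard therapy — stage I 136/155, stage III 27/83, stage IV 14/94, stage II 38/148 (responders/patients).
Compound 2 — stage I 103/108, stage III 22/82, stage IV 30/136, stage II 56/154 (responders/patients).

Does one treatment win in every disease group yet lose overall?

No

Stage I: the standard therapy 136/155 = 87.7%, Compound 2 103/108 = 95.4% → Compound 2
Stage III: the standard therapy 27/83 = 32.5%, Compound 2 22/82 = 26.8% → the standard therapy
Stage IV: the standard therapy 14/94 = 14.9%, Compound 2 30/136 = 22.1% → Compound 2
Stage II: the standard therapy 38/148 = 25.7%, Compound 2 56/154 = 36.4% → Compound 2
Overall: the standard therapy 215/480 = 44.8%, Compound 2 211/480 = 44.0% → the standard therapy
Neither sweeps: the standard therapy wins 1 of 4 groups, Compound 2 wins 3. The standard therapy wins overall but not every group — no Simpson reversal.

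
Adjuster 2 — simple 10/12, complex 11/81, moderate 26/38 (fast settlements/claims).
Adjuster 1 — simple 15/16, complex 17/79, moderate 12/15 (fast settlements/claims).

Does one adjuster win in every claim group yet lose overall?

Simple: Adjuster 2 10/12 = 83.3%, Adjuster 1 15/16 = 93.8% → Adjuster 1
Complex: Adjuster 2 11/81 = 13.6%, Adjuster 1 17/79 = 21.5% → Adjuster 1
Moderate: Adjuster 2 26/38 = 68.4%, Adjuster 1 12/15 = 80.0% → Adjuster 1
Overall: Adjuster 2 47/131 = 35.9%, Adjuster 1 44/110 = 40.0% → Adjuster 1
Adjuster 1 wins overall and in every claim group — no reversal.

No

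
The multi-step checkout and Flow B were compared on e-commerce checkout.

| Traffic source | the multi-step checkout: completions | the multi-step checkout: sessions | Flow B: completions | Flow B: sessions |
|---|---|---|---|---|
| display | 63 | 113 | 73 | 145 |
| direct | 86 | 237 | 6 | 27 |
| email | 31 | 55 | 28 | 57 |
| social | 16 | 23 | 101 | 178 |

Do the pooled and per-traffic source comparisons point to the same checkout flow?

Display: the multi-step checkout 63/113 = 55.8%, Flow B 73/145 = 50.3% → the multi-step checkout
Direct: the multi-step checkout 86/237 = 36.3%, Flow B 6/27 = 22.2% → the multi-step checkout
Email: the multi-step checkout 31/55 = 56.4%, Flow B 28/57 = 49.1% → the multi-step checkout
Social: the multi-step checkout 16/23 = 69.6%, Flow B 101/178 = 56.7% → the multi-step checkout
Overall: the multi-step checkout 196/428 = 45.8%, Flow B 208/407 = 51.1% → Flow B
The multi-step checkout wins each traffic group but Flow B wins overall — the comparison reverses. The multi-step checkout's sessions skew toward direct, which has a lower base rate.

No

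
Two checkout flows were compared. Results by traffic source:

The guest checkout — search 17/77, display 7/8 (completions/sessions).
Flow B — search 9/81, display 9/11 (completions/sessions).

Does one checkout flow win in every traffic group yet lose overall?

No

Search: the guest checkout 17/77 = 22.1%, Flow B 9/81 = 11.1% → the guest checkout
Display: the guest checkout 7/8 = 87.5%, Flow B 9/11 = 81.8% → the guest checkout
Overall: the guest checkout 24/85 = 28.2%, Flow B 18/92 = 19.6% → the guest checkout
The guest checkout wins overall and in every traffic group — no reversal.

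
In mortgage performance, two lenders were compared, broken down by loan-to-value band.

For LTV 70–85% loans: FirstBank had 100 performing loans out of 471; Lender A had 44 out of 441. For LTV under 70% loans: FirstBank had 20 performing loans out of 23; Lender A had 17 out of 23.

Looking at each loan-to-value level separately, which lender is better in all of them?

FirstBank

LTV 70–85%: FirstBank 100/471 = 21.2%, Lender A 44/441 = 10.0% → FirstBank
LTV under 70%: FirstBank 20/23 = 87.0%, Lender A 17/23 = 73.9% → FirstBank
FirstBank has the higher rate in both groups.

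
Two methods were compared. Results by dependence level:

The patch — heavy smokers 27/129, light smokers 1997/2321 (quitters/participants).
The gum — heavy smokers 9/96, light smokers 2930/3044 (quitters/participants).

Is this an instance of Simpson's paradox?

No

Heavy smokers: the patch 27/129 = 20.9%, the gum 9/96 = 9.4% → the patch
Light smokers: the patch 1997/2321 = 86.0%, the gum 2930/3044 = 96.3% → the gum
Overall: the patch 2024/2450 = 82.6%, the gum 2939/3140 = 93.6% → the gum
Neither sweeps: the patch wins 1 of 2 groups, the gum wins 1. The gum wins overall but not every group — no Simpson reversal.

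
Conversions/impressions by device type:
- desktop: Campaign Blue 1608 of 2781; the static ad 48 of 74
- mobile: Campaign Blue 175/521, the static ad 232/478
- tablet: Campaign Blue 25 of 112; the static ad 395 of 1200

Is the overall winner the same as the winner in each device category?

Desktop: Campaign Blue 1608/2781 = 57.8%, the static ad 48/74 = 64.9% → the static ad
Mobile: Campaign Blue 175/521 = 33.6%, the static ad 232/478 = 48.5% → the static ad
Tablet: Campaign Blue 25/112 = 22.3%, the static ad 395/1200 = 32.9% → the static ad
Overall: Campaign Blue 1808/3414 = 53.0%, the static ad 675/1752 = 38.5% → Campaign Blue
The static ad wins each device group but Campaign Blue wins overall — the comparison reverses. The static ad's impressions skew toward tablet, which has a lower base rate.

No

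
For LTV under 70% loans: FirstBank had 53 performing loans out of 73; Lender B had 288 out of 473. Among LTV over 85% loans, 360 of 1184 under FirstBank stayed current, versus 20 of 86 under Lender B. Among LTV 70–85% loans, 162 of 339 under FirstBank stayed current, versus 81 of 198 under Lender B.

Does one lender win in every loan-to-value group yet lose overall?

LTV under 70%: FirstBank 53/73 = 72.6%, Lender B 288/473 = 60.9% → FirstBank
LTV over 85%: FirstBank 360/1184 = 30.4%, Lender B 20/86 = 23.3% → FirstBank
LTV 70–85%: FirstBank 162/339 = 47.8%, Lender B 81/198 = 40.9% → FirstBank
Overall: FirstBank 575/1596 = 36.0%, Lender B 389/757 = 51.4% → Lender B
FirstBank wins each loan-to-value group but Lender B wins overall — the comparison reverses. FirstBank's loans skew toward LTV over 85%, which has a lower base rate.

Yes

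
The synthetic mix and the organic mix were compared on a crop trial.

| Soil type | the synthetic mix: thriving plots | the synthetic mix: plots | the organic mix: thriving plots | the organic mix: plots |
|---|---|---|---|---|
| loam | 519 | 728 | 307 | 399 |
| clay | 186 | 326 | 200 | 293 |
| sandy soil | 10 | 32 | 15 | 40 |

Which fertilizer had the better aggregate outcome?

the organic mix

Loam: the synthetic mix 519/728 = 71.3%, the organic mix 307/399 = 76.9% → the organic mix
Clay: the synthetic mix 186/326 = 57.1%, the organic mix 200/293 = 68.3% → the organic mix
Sandy soil: the synthetic mix 10/32 = 31.2%, the organic mix 15/40 = 37.5% → the organic mix
Overall: the synthetic mix 715/1086 = 65.8%, the organic mix 522/732 = 71.3% → the organic mix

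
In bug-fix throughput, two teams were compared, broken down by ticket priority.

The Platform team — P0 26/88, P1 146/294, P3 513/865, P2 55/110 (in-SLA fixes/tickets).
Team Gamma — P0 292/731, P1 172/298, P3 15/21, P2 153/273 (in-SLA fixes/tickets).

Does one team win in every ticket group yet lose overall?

P0: the Platform team 26/88 = 29.5%, Team Gamma 292/731 = 39.9% → Team Gamma
P1: the Platform team 146/294 = 49.7%, Team Gamma 172/298 = 57.7% → Team Gamma
P3: the Platform team 513/865 = 59.3%, Team Gamma 15/21 = 71.4% → Team Gamma
P2: the Platform team 55/110 = 50.0%, Team Gamma 153/273 = 56.0% → Team Gamma
Overall: the Platform team 740/1357 = 54.5%, Team Gamma 632/1323 = 47.8% → the Platform team
Team Gamma wins each ticket group but the Platform team wins overall — the comparison reverses. Team Gamma's tickets skew toward P0, which has a lower base rate.

Yes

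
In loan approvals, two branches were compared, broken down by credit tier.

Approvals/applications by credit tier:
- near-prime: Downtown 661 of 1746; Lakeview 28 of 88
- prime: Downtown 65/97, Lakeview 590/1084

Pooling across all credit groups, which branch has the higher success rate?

Near-prime: Downtown 661/1746 = 37.9%, Lakeview 28/88 = 31.8% → Downtown
Prime: Downtown 65/97 = 67.0%, Lakeview 590/1084 = 54.4% → Downtown
Overall: Downtown 726/1843 = 39.4%, Lakeview 618/1172 = 52.7% → Lakeview
(Downtown wins every credit group but Lakeview wins overall — Downtown's applications skew toward the low-rate near-prime group.)

Lakeview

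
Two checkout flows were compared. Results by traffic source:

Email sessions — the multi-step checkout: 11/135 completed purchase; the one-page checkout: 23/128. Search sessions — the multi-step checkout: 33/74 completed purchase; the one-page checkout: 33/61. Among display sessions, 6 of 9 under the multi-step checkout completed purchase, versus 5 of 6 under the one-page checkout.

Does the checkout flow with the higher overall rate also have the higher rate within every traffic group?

Yes

Email: the multi-step checkout 11/135 = 8.1%, the one-page checkout 23/128 = 18.0% → the one-page checkout
Search: the multi-step checkout 33/74 = 44.6%, the one-page checkout 33/61 = 54.1% → the one-page checkout
Display: the multi-step checkout 6/9 = 66.7%, the one-page checkout 5/6 = 83.3% → the one-page checkout
Overall: the multi-step checkout 50/218 = 22.9%, the one-page checkout 61/195 = 31.3% → the one-page checkout
The one-page checkout wins overall and in every traffic group — no reversal.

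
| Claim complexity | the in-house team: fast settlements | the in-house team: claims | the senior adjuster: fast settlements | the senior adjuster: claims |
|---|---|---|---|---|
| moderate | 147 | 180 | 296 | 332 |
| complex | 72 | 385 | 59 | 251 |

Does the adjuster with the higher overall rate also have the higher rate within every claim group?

Yes

Moderate: the in-house team 147/180 = 81.7%, the senior adjuster 296/332 = 89.2% → the senior adjuster
Complex: the in-house team 72/385 = 18.7%, the senior adjuster 59/251 = 23.5% → the senior adjuster
Overall: the in-house team 219/565 = 38.8%, the senior adjuster 355/583 = 60.9% → the senior adjuster
The senior adjuster wins overall and in every claim group — no reversal.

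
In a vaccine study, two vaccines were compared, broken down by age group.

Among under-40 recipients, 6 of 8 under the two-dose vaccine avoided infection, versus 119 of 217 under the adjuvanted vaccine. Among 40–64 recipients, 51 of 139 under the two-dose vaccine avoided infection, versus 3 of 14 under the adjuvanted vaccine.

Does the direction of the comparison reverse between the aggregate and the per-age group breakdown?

Under-40: the two-dose vaccine 6/8 = 75.0%, the adjuvanted vaccine 119/217 = 54.8% → the two-dose vaccine
40–64: the two-dose vaccine 51/139 = 36.7%, the adjuvanted vaccine 3/14 = 21.4% → the two-dose vaccine
Overall: the two-dose vaccine 57/147 = 38.8%, the adjuvanted vaccine 122/231 = 52.8% → the adjuvanted vaccine
The two-dose vaccine wins each age group but the adjuvanted vaccine wins overall — the comparison reverses. The two-dose vaccine's recipients skew toward 40–64, which has a lower base rate.

Yes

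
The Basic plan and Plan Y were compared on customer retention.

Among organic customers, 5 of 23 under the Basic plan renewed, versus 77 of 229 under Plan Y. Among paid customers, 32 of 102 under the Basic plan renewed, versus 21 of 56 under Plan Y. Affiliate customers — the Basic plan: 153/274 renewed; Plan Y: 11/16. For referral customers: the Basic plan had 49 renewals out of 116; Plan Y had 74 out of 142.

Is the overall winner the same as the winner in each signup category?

No

Organic: the Basic plan 5/23 = 21.7%, Plan Y 77/229 = 33.6% → Plan Y
Paid: the Basic plan 32/102 = 31.4%, Plan Y 21/56 = 37.5% → Plan Y
Affiliate: the Basic plan 153/274 = 55.8%, Plan Y 11/16 = 68.8% → Plan Y
Referral: the Basic plan 49/116 = 42.2%, Plan Y 74/142 = 52.1% → Plan Y
Overall: the Basic plan 239/515 = 46.4%, Plan Y 183/443 = 41.3% → the Basic plan
Plan Y wins each signup group but the Basic plan wins overall — the comparison reverses. Plan Y's customers skew toward organic, which has a lower base rate.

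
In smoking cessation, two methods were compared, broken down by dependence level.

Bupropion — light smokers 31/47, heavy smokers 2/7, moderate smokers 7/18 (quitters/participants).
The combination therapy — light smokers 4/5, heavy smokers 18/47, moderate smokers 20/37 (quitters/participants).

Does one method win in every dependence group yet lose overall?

Yes

Light smokers: bupropion 31/47 = 66.0%, the combination therapy 4/5 = 80.0% → the combination therapy
Heavy smokers: bupropion 2/7 = 28.6%, the combination therapy 18/47 = 38.3% → the combination therapy
Moderate smokers: bupropion 7/18 = 38.9%, the combination therapy 20/37 = 54.1% → the combination therapy
Overall: bupropion 40/72 = 55.6%, the combination therapy 42/89 = 47.2% → bupropion
The combination therapy wins each dependence group but bupropion wins overall — the comparison reverses. The combination therapy's participants skew toward heavy smokers, which has a lower base rate.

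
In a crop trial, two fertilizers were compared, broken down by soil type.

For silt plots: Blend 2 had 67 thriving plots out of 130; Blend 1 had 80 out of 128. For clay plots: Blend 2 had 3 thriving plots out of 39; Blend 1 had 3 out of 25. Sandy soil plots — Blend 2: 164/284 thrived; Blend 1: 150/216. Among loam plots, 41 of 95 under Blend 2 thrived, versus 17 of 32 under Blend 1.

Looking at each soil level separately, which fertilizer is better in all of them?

Blend 1

Silt: Blend 2 67/130 = 51.5%, Blend 1 80/128 = 62.5% → Blend 1
Clay: Blend 2 3/39 = 7.7%, Blend 1 3/25 = 12.0% → Blend 1
Sandy soil: Blend 2 164/284 = 57.7%, Blend 1 150/216 = 69.4% → Blend 1
Loam: Blend 2 41/95 = 43.2%, Blend 1 17/32 = 53.1% → Blend 1
Blend 1 has the higher rate in all 4 groups.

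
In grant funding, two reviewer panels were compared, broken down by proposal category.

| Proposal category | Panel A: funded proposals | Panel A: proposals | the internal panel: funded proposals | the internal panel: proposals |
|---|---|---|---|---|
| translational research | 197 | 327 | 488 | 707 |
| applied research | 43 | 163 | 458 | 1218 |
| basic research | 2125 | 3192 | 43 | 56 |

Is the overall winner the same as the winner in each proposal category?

Translational research: Panel A 197/327 = 60.2%, the internal panel 488/707 = 69.0% → the internal panel
Applied research: Panel A 43/163 = 26.4%, the internal panel 458/1218 = 37.6% → the internal panel
Basic research: Panel A 2125/3192 = 66.6%, the internal panel 43/56 = 76.8% → the internal panel
Overall: Panel A 2365/3682 = 64.2%, the internal panel 989/1981 = 49.9% → Panel A
The internal panel wins each proposal group but Panel A wins overall — the comparison reverses. The internal panel's proposals skew toward applied research, which has a lower base rate.

No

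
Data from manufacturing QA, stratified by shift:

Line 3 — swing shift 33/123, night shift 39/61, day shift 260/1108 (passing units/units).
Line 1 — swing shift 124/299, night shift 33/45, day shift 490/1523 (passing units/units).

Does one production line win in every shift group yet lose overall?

No

Swing shift: Line 3 33/123 = 26.8%, Line 1 124/299 = 41.5% → Line 1
Night shift: Line 3 39/61 = 63.9%, Line 1 33/45 = 73.3% → Line 1
Day shift: Line 3 260/1108 = 23.5%, Line 1 490/1523 = 32.2% → Line 1
Overall: Line 3 332/1292 = 25.7%, Line 1 647/1867 = 34.7% → Line 1
Line 1 wins overall and in every shift group — no reversal.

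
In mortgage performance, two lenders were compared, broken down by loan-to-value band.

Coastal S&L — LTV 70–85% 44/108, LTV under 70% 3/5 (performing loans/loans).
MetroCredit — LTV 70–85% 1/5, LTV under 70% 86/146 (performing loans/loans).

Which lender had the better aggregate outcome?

MetroCredit

LTV 70–85%: Coastal S&L 44/108 = 40.7%, MetroCredit 1/5 = 20.0% → Coastal S&L
LTV under 70%: Coastal S&L 3/5 = 60.0%, MetroCredit 86/146 = 58.9% → Coastal S&L
Overall: Coastal S&L 47/113 = 41.6%, MetroCredit 87/151 = 57.6% → MetroCredit
(Coastal S&L wins every loan-to-value group but MetroCredit wins overall — Coastal S&L's loans skew toward the low-rate LTV 70–85% group.)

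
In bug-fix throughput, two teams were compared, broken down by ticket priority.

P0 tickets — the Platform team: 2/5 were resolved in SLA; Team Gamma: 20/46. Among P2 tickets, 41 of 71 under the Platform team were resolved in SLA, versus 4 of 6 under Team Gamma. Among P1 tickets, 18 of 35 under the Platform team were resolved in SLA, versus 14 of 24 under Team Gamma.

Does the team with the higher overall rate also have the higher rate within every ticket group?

No

P0: the Platform team 2/5 = 40.0%, Team Gamma 20/46 = 43.5% → Team Gamma
P2: the Platform team 41/71 = 57.7%, Team Gamma 4/6 = 66.7% → Team Gamma
P1: the Platform team 18/35 = 51.4%, Team Gamma 14/24 = 58.3% → Team Gamma
Overall: the Platform team 61/111 = 55.0%, Team Gamma 38/76 = 50.0% → the Platform team
Team Gamma wins each ticket group but the Platform team wins overall — the comparison reverses. Team Gamma's tickets skew toward P0, which has a lower base rate.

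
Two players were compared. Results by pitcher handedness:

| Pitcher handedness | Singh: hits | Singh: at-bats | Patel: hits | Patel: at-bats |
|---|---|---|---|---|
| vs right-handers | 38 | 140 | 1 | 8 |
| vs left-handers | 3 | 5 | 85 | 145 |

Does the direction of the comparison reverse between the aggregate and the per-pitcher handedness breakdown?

Yes

Vs right-handers: Singh 38/140 = 27.1%, Patel 1/8 = 12.5% → Singh
Vs left-handers: Singh 3/5 = 60.0%, Patel 85/145 = 58.6% → Singh
Overall: Singh 41/145 = 28.3%, Patel 86/153 = 56.2% → Patel
Singh wins each pitcher group but Patel wins overall — the comparison reverses. Singh's at-bats skew toward vs right-handers, which has a lower base rate.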